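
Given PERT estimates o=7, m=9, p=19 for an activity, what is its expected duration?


te = (o + 4m + p) / 6
= (7 + 4×9 + 19) / 6
= (7 + 36 + 19) / 6
= 62 / 6
= 10.33


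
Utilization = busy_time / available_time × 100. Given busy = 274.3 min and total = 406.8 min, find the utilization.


Utilization = busy / total × 100
= 274.3 / 406.8 × 100
= 67.4%


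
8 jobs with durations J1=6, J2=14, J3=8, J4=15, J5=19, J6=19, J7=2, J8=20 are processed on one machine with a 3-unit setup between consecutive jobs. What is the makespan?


Makespan = Σ processing + (n-1) × setup
= (6 + 14 + 8 + 15 + 19 + 19 + 2 + 20) + (8-1)×3
= 103 + 21
= 124 time units


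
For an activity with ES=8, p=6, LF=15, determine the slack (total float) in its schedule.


EF = ES + duration = 8 + 6 = 14
LS = LF - duration = 15 - 6 = 9
Total Float = LF - EF = 15 - 14
(or LS - ES = 9 - 8)
= 1


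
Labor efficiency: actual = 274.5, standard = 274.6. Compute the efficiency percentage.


Efficiency = (actual / standard) × 100
= (274.5 / 274.6) × 100
= 100.0%


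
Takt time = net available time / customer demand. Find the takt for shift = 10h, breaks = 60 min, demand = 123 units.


Available = 10×60 - 60 = 540 min
Takt time = 540 / 123
= 4.39 min/unit


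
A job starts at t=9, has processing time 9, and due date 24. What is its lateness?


Completion = 9 + 9 = 18
Lateness = C - d = 18 - 24
= -6


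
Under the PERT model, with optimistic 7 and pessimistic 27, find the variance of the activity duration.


σ² = ((p - o) / 6)² = (p - o)² / 36
= (27 - 7)² / 36
= 20² / 36
= 400 / 36
= 11.1111


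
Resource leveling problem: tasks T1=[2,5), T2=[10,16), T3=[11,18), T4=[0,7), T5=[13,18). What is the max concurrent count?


Check each time point for overlaps:
  t=13: 3 tasks active (T2, T3, T5)
Max concurrent = 3


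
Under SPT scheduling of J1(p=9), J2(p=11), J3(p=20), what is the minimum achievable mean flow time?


SPT order: J1 → J2 → J3
Completion times:
  J1: C=9
  J2: C=20
  J3: C=40
Sum = 69, n = 3
Mean flow = 69/3
= 23.00


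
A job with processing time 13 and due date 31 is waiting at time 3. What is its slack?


Slack = due - current_time - processing
= 31 - 3 - 13
= 15


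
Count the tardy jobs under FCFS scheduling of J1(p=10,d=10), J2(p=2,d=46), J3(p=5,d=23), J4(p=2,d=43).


Completion vs due date:
  J1: C=10, d=10 → on time
  J2: C=12, d=46 → on time
  J3: C=17, d=23 → on time
  J4: C=19, d=43 → on time
Tardy jobs: none
Count = 0


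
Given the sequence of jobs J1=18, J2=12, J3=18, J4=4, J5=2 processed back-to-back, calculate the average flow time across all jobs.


Completion times:
  J1: completes at 18
  J2: completes at 30
  J3: completes at 48
  J4: completes at 52
  J5: completes at 54
Sum = 202
Average = 202/5
= 40.40


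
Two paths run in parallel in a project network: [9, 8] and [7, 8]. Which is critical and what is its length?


Path A: 9 + 8 = 17
Path B: 7 + 8 = 15
Critical path = longest = max(17, 15)
= 17 (Path A)


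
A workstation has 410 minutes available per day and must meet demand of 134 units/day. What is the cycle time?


Cycle time = available time / demand
= 410 / 134
= 3.06 min/unit


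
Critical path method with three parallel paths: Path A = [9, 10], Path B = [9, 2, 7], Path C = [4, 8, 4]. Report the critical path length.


Path A: 9 + 10 = 19
Path B: 9 + 2 + 7 = 18
Path C: 4 + 8 + 4 = 16
Critical path = longest = max(19, 18, 16)
= 19 (Path A)


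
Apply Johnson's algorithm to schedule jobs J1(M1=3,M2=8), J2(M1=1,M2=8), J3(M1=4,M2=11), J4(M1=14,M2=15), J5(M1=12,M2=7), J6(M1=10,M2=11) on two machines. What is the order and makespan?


Johnson's rule:
Group 1 (M1≤M2, sort by M1): ['J2', 'J1', 'J3', 'J6', 'J4']
Group 2 (M1>M2, sort desc M2): ['J5']
Sequence: J2 → J1 → J3 → J6 → J4 → J5
Makespan calculation:
  J2: M1 done=1, M2 done=9
  J1: M1 done=4, M2 done=17
  J3: M1 done=8, M2 done=28
  J6: M1 done=18, M2 done=39
  J4: M1 done=32, M2 done=54
  J5: M1 done=44, M2 done=61
= Sequence: J2 → J1 → J3 → J6 → J4 → J5, Makespan: 61


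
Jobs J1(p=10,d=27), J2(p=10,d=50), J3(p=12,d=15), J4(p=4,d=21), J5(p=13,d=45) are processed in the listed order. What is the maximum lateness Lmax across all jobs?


Lateness per job (L = C - d):
  J1: C=10, d=27, L=-17
  J2: C=20, d=50, L=-30
  J3: C=32, d=15, L=17
  J4: C=36, d=21, L=15
  J5: C=49, d=45, L=4
Lmax = max(-17, -30, 17, 15, 4)
= 17


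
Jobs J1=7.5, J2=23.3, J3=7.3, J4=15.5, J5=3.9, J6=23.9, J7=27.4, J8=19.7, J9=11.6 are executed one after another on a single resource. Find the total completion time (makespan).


Sequential makespan: sum all processing times
= 7.5 + 23.3 + 7.3 + 15.5 + 3.9 + 23.9 + 27.4 + 19.7 + 11.6
= 140.1 time units


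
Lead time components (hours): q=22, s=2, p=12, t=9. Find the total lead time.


Lead time = queue + setup + processing + transit
= 22 + 2 + 12 + 9
= 45 hours


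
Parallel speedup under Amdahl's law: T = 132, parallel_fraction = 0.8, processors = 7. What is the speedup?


Amdahl's law: T_p = T × ((1-p) + p/N)
= 132 × ((1-0.8) + 0.8/7)
= 132 × (0.20 + 0.1143)
= 132 × 0.3143
= 41.49
Speedup = 132/41.49
= 3.18×


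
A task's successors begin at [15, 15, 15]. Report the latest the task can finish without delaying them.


LF = min of all successor start times
Successors start at: [15, 15, 15]
LF = min(15, 15, 15)
= 15


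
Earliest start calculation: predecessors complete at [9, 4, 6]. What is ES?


ES = max of all predecessor completion times
Predecessors: [9, 4, 6]
ES = max(9, 4, 6)
= 9


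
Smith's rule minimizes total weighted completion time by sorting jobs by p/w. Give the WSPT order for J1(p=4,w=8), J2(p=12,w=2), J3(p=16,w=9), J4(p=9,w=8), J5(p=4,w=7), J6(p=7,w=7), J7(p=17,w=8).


WSPT (Smith's rule): sort by p/w ascending
  J1: p/w = 4/8 = 0.500
  J5: p/w = 4/7 = 0.571
  J6: p/w = 7/7 = 1.000
  J4: p/w = 9/8 = 1.125
  J3: p/w = 16/9 = 1.778
  J7: p/w = 17/8 = 2.125
  J2: p/w = 12/2 = 6.000
Order: J1 → J5 → J6 → J4 → J3 → J7 → J2


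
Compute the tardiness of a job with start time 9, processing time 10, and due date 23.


Completion = start + processing = 9 + 10 = 19
Tardiness = max(0, C - d) = max(0, 19 - 23)
= max(0, -4)
= 0


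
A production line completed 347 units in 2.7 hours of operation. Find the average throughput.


Throughput = units / time
= 347 / 2.7
= 128.5 units/hour


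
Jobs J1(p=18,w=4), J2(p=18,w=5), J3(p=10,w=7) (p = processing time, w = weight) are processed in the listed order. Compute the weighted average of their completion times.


Completion times:
  J1: C=18, w×C=4×18=72
  J2: C=36, w×C=5×36=180
  J3: C=46, w×C=7×46=322
Sum w×C = 574
Sum w = 16
Weighted avg = 574/16
= 35.88


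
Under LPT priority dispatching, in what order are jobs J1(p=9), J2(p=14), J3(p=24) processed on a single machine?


LPT: sort by longest processing time first
  J3: p=24
  J2: p=14
  J1: p=9
Order: J3 → J2 → J1


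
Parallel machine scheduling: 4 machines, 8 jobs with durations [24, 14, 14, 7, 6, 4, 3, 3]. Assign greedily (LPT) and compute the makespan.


Jobs (LPT sorted): [24, 14, 14, 7, 6, 4, 3, 3]
Machines: 4
  J=24 → Machine 1 (load: 0+24=24)
  J=14 → Machine 2 (load: 0+14=14)
  J=14 → Machine 3 (load: 0+14=14)
  J=7 → Machine 4 (load: 0+7=7)
  J=6 → Machine 4 (load: 7+6=13)
  J=4 → Machine 4 (load: 13+4=17)
  J=3 → Machine 2 (load: 14+3=17)
  J=3 → Machine 3 (load: 14+3=17)
Machine loads: [24, 17, 17, 17]
Makespan = max = 24 time units


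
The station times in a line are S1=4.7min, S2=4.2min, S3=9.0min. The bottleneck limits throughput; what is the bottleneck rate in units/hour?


Bottleneck = longest station time
Station times: [4.7, 4.2, 9.0]
Max = 9.0 min
Rate = 60 / 9.0
= 6.67 units/hour (bottleneck: 9.0min)


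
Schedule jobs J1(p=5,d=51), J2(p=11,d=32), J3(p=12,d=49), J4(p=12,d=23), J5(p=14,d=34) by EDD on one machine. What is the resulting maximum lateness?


EDD order: J4 → J2 → J5 → J3 → J1
Completion and lateness:
  J4: C=12, d=23, L=12-23=-11
  J2: C=23, d=32, L=23-32=-9
  J5: C=37, d=34, L=37-34=3
  J3: C=49, d=49, L=49-49=0
  J1: C=54, d=51, L=54-51=3
Lmax = max(-11, -9, 3, 0, 3)
= 3


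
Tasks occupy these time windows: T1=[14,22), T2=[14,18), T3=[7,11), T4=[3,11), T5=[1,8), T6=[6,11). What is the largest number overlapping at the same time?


Check each time point for overlaps:
  t=7: 4 tasks active (T3, T4, T5, T6)
Max concurrent = 4


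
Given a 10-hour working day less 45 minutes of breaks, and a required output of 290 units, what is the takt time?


Available = 10×60 - 45 = 555 min
Takt time = 555 / 290
= 1.91 min/unit


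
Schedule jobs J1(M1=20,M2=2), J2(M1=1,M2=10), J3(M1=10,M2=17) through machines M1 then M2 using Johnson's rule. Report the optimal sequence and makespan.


Johnson's rule:
Group 1 (M1≤M2, sort by M1): ['J2', 'J3']
Group 2 (M1>M2, sort desc M2): ['J1']
Sequence: J2 → J3 → J1
Makespan calculation:
  J2: M1 done=1, M2 done=11
  J3: M1 done=11, M2 done=28
  J1: M1 done=31, M2 done=33
= Sequence: J2 → J3 → J1, Makespan: 33


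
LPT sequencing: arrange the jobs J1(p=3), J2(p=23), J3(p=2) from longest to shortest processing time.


LPT: sort by longest processing time first
  J2: p=23
  J1: p=3
  J3: p=2
Order: J2 → J1 → J3


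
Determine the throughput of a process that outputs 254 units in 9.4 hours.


Throughput = units / time
= 254 / 9.4
= 27.0 units/hour


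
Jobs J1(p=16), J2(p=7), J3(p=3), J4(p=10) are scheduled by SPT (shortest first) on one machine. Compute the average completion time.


SPT order: J3 → J2 → J4 → J1
Completion times:
  J3: C=3
  J2: C=10
  J4: C=20
  J1: C=36
Sum = 69, n = 4
Mean flow = 69/4
= 17.25


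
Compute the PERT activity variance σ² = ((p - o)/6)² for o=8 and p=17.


σ² = ((p - o) / 6)² = (p - o)² / 36
= (17 - 8)² / 36
= 9² / 36
= 81 / 36
= 2.2500


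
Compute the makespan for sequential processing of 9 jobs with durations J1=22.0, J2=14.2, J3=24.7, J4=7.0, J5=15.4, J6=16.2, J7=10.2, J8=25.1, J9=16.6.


Sequential makespan: sum all processing times
= 22.0 + 14.2 + 24.7 + 7.0 + 15.4 + 16.2 + 10.2 + 25.1 + 16.6
= 151.4 time units


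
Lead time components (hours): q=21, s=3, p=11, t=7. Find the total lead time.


Lead time = queue + setup + processing + transit
= 21 + 3 + 11 + 7
= 42 hours


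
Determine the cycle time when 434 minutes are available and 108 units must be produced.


Cycle time = available time / demand
= 434 / 108
= 4.02 min/unit


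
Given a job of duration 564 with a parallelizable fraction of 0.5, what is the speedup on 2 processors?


Amdahl's law: T_p = T × ((1-p) + p/N)
= 564 × ((1-0.5) + 0.5/2)
= 564 × (0.50 + 0.2500)
= 564 × 0.7500
= 423.00
Speedup = 564/423.00
= 1.33×


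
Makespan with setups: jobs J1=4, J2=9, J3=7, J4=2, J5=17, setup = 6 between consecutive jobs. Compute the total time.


Makespan = Σ processing + (n-1) × setup
= (4 + 9 + 7 + 2 + 17) + (5-1)×6
= 39 + 24
= 63 time units


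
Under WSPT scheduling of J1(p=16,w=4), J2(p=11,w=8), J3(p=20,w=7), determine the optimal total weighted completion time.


WSPT order (by p/w): J2 → J3 → J1
  J2: C=11, w·C=8×11=88
  J3: C=31, w·C=7×31=217
  J1: C=47, w·C=4×47=188
Σ w·C = 493
= 493


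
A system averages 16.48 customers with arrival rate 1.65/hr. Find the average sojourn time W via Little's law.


Little's law: L = λW → W = L / λ
= 16.48 / 1.65
= 9.99 hours


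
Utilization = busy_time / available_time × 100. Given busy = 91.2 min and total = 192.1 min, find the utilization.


Utilization = busy / total × 100
= 91.2 / 192.1 × 100
= 47.5%


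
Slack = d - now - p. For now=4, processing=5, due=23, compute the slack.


Slack = due - current_time - processing
= 23 - 4 - 5
= 14


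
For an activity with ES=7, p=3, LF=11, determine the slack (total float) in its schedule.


EF = ES + duration = 7 + 3 = 10
LS = LF - duration = 11 - 3 = 8
Total Float = LF - EF = 11 - 10
(or LS - ES = 8 - 7)
= 1


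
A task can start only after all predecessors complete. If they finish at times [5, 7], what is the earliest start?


ES = max of all predecessor completion times
Predecessors: [5, 7]
ES = max(5, 7)
= 7


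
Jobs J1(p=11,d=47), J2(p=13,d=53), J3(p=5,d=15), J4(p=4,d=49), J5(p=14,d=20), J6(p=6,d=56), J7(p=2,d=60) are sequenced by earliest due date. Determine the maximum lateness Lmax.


EDD order: J3 → J5 → J1 → J4 → J2 → J6 → J7
Completion and lateness:
  J3: C=5, d=15, L=5-15=-10
  J5: C=19, d=20, L=19-20=-1
  J1: C=30, d=47, L=30-47=-17
  J4: C=34, d=49, L=34-49=-15
  J2: C=47, d=53, L=47-53=-6
  J6: C=53, d=56, L=53-56=-3
  J7: C=55, d=60, L=55-60=-5
Lmax = max(-10, -1, -17, -15, -6, -3, -5)
= -1


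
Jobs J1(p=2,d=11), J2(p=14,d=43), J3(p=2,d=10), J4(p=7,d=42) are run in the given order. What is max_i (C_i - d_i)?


Lateness per job (L = C - d):
  J1: C=2, d=11, L=-9
  J2: C=16, d=43, L=-27
  J3: C=18, d=10, L=8
  J4: C=25, d=42, L=-17
Lmax = max(-9, -27, 8, -17)
= 8


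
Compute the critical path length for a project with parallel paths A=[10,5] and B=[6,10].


Path A: 10 + 5 = 15
Path B: 6 + 10 = 16
Critical path = longest = max(15, 16)
= 16 (Path B)


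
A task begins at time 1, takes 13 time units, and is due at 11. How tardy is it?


Completion = start + processing = 1 + 13 = 14
Tardiness = max(0, C - d) = max(0, 14 - 11)
= max(0, 3)
= 3


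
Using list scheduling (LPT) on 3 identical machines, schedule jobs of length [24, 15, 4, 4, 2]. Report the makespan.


Jobs (LPT sorted): [24, 15, 4, 4, 2]
Machines: 3
  J=24 → Machine 1 (load: 0+24=24)
  J=15 → Machine 2 (load: 0+15=15)
  J=4 → Machine 3 (load: 0+4=4)
  J=4 → Machine 3 (load: 4+4=8)
  J=2 → Machine 3 (load: 8+2=10)
Machine loads: [24, 15, 10]
Makespan = max = 24 time units


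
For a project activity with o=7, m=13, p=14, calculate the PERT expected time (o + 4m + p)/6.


te = (o + 4m + p) / 6
= (7 + 4×13 + 14) / 6
= (7 + 52 + 14) / 6
= 73 / 6
= 12.17


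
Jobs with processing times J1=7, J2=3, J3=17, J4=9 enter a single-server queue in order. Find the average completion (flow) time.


Completion times:
  J1: completes at 7
  J2: completes at 10
  J3: completes at 27
  J4: completes at 36
Sum = 80
Average = 80/4
= 20.00


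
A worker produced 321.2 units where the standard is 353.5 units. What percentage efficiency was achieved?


Efficiency = (actual / standard) × 100
= (321.2 / 353.5) × 100
= 90.9%


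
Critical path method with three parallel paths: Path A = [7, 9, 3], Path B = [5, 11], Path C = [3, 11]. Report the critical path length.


Path A: 7 + 9 + 3 = 19
Path B: 5 + 11 = 16
Path C: 3 + 11 = 14
Critical path = longest = max(19, 16, 14)
= 19 (Path A)


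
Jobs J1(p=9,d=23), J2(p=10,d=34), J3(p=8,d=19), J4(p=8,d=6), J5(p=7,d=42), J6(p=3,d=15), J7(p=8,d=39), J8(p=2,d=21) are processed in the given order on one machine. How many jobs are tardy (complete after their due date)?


Completion vs due date:
  J1: C=9, d=23 → on time
  J2: C=19, d=34 → on time
  J3: C=27, d=19 → TARDY
  J4: C=35, d=6 → TARDY
  J5: C=42, d=42 → on time
  J6: C=45, d=15 → TARDY
  J7: C=53, d=39 → TARDY
  J8: C=55, d=21 → TARDY
Tardy jobs: J3, J4, J6, J7, J8
Count = 5


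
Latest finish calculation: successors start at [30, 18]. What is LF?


LF = min of all successor start times
Successors start at: [30, 18]
LF = min(30, 18)
= 18


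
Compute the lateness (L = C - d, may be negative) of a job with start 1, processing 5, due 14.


Completion = 1 + 5 = 6
Lateness = C - d = 6 - 14
= -8


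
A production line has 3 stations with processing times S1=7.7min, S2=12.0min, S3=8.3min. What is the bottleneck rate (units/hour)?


Bottleneck = longest station time
Station times: [7.7, 12.0, 8.3]
Max = 12.0 min
Rate = 60 / 12.0
= 5.00 units/hour (bottleneck: 12.0min)


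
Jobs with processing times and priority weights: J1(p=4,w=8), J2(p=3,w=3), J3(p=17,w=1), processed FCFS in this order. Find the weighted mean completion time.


Completion times:
  J1: C=4, w×C=8×4=32
  J2: C=7, w×C=3×7=21
  J3: C=24, w×C=1×24=24
Sum w×C = 77
Sum w = 12
Weighted avg = 77/12
= 6.42


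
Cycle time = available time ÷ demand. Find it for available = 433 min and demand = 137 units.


Cycle time = available time / demand
= 433 / 137
= 3.16 min/unit


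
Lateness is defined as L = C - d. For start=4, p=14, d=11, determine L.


Completion = 4 + 14 = 18
Lateness = C - d = 18 - 11
= 7


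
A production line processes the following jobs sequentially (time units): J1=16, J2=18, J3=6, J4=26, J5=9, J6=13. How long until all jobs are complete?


Sequential makespan: sum all processing times
= 16 + 18 + 6 + 26 + 9 + 13
= 88 time units


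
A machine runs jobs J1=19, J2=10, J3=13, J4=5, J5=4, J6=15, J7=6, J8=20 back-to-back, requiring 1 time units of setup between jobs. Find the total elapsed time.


Makespan = Σ processing + (n-1) × setup
= (19 + 10 + 13 + 5 + 4 + 15 + 6 + 20) + (8-1)×1
= 92 + 7
= 99 time units


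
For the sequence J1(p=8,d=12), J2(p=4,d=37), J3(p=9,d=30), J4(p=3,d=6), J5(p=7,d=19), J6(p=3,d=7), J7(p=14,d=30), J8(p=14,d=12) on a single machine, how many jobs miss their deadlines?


Completion vs due date:
  J1: C=8, d=12 → on time
  J2: C=12, d=37 → on time
  J3: C=21, d=30 → on time
  J4: C=24, d=6 → TARDY
  J5: C=31, d=19 → TARDY
  J6: C=34, d=7 → TARDY
  J7: C=48, d=30 → TARDY
  J8: C=62, d=12 → TARDY
Tardy jobs: J4, J5, J6, J7, J8
Count = 5


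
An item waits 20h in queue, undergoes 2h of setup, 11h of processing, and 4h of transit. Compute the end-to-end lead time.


Lead time = queue + setup + processing + transit
= 20 + 2 + 11 + 4
= 37 hours


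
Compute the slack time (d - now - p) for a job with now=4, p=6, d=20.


Slack = due - current_time - processing
= 20 - 4 - 6
= 10


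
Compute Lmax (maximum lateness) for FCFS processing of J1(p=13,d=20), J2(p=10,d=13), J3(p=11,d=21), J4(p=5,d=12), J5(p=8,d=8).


Lateness per job (L = C - d):
  J1: C=13, d=20, L=-7
  J2: C=23, d=13, L=10
  J3: C=34, d=21, L=13
  J4: C=39, d=12, L=27
  J5: C=47, d=8, L=39
Lmax = max(-7, 10, 13, 27, 39)
= 39


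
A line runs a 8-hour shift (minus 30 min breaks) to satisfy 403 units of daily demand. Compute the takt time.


Available = 8×60 - 30 = 450 min
Takt time = 450 / 403
= 1.12 min/unit


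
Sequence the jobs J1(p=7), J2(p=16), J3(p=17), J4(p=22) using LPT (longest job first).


LPT: sort by longest processing time first
  J4: p=22
  J3: p=17
  J2: p=16
  J1: p=7
Order: J4 → J3 → J2 → J1


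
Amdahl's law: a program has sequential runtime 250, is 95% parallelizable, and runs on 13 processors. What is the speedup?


Amdahl's law: T_p = T × ((1-p) + p/N)
= 250 × ((1-0.95) + 0.95/13)
= 250 × (0.05 + 0.0731)
= 250 × 0.1231
= 30.77
Speedup = 250/30.77
= 8.12×


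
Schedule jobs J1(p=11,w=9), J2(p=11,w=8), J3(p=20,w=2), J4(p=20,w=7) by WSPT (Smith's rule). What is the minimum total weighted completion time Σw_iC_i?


WSPT order (by p/w): J1 → J2 → J4 → J3
  J1: C=11, w·C=9×11=99
  J2: C=22, w·C=8×22=176
  J4: C=42, w·C=7×42=294
  J3: C=62, w·C=2×62=124
Σ w·C = 693
= 693


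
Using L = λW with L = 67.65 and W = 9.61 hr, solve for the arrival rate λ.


Little's law: L = λW → λ = L / W
= 67.65 / 9.61
= 7.04 per hour


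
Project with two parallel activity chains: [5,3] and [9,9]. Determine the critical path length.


Path A: 5 + 3 = 8
Path B: 9 + 9 = 18
Critical path = longest = max(8, 18)
= 18 (Path B)


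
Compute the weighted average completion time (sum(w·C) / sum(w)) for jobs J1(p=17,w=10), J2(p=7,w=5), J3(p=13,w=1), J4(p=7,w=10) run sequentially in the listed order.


Completion times:
  J1: C=17, w×C=10×17=170
  J2: C=24, w×C=5×24=120
  J3: C=37, w×C=1×37=37
  J4: C=44, w×C=10×44=440
Sum w×C = 767
Sum w = 26
Weighted avg = 767/26
= 29.50


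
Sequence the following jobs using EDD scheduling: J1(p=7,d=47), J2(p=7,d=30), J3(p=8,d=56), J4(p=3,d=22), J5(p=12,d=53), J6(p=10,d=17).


EDD: sort by earliest due date
  J6: d=17, p=10
  J4: d=22, p=3
  J2: d=30, p=7
  J1: d=47, p=7
  J5: d=53, p=12
  J3: d=56, p=8
Order: J6 → J4 → J2 → J1 → J5 → J3


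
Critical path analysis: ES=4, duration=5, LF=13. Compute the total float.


EF = ES + duration = 4 + 5 = 9
LS = LF - duration = 13 - 5 = 8
Total Float = LF - EF = 13 - 9
(or LS - ES = 8 - 4)
= 4


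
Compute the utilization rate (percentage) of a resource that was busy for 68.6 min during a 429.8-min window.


Utilization = busy / total × 100
= 68.6 / 429.8 × 100
= 16.0%


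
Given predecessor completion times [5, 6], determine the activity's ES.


ES = max of all predecessor completion times
Predecessors: [5, 6]
ES = max(5, 6)
= 6


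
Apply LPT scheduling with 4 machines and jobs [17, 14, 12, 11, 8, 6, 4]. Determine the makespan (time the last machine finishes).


Jobs (LPT sorted): [17, 14, 12, 11, 8, 6, 4]
Machines: 4
  J=17 → Machine 1 (load: 0+17=17)
  J=14 → Machine 2 (load: 0+14=14)
  J=12 → Machine 3 (load: 0+12=12)
  J=11 → Machine 4 (load: 0+11=11)
  J=8 → Machine 4 (load: 11+8=19)
  J=6 → Machine 3 (load: 12+6=18)
  J=4 → Machine 2 (load: 14+4=18)
Machine loads: [17, 18, 18, 19]
Makespan = max = 19 time units


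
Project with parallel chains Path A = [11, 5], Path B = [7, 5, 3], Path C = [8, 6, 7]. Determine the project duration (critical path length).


Path A: 11 + 5 = 16
Path B: 7 + 5 + 3 = 15
Path C: 8 + 6 + 7 = 21
Critical path = longest = max(16, 15, 21)
= 21 (Path C)


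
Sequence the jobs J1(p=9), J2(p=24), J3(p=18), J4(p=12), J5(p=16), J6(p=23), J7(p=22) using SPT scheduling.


SPT: sort by shortest processing time
  J1: p=9
  J4: p=12
  J5: p=16
  J3: p=18
  J7: p=22
  J6: p=23
  J2: p=24
Order: J1 → J4 → J5 → J3 → J7 → J6 → J2


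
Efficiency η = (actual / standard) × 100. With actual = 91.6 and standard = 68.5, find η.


Efficiency = (actual / standard) × 100
= (91.6 / 68.5) × 100
= 133.7%


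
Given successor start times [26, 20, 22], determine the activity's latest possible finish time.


LF = min of all successor start times
Successors start at: [26, 20, 22]
LF = min(26, 20, 22)
= 20


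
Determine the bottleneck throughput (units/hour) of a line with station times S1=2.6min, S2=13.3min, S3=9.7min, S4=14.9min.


Bottleneck = longest station time
Station times: [2.6, 13.3, 9.7, 14.9]
Max = 14.9 min
Rate = 60 / 14.9
= 4.03 units/hour (bottleneck: 14.9min)


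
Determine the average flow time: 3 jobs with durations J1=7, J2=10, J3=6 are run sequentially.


Completion times:
  J1: completes at 7
  J2: completes at 17
  J3: completes at 23
Sum = 47
Average = 47/3
= 15.67


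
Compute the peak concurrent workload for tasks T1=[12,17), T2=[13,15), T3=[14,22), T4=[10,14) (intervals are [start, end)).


Check each time point for overlaps:
  t=13: 3 tasks active (T1, T2, T4)
Max concurrent = 3


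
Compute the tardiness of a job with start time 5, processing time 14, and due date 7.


Completion = start + processing = 5 + 14 = 19
Tardiness = max(0, C - d) = max(0, 19 - 7)
= max(0, 12)
= 12


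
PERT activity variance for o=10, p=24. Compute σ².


σ² = ((p - o) / 6)² = (p - o)² / 36
= (24 - 10)² / 36
= 14² / 36
= 196 / 36
= 5.4444


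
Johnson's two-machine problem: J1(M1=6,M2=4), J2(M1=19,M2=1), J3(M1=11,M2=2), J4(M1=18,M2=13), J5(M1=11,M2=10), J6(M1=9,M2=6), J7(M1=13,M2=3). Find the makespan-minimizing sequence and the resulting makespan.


Johnson's rule:
Group 1 (M1≤M2, sort by M1): []
Group 2 (M1>M2, sort desc M2): ['J4', 'J5', 'J6', 'J1', 'J7', 'J3', 'J2']
Sequence: J4 → J5 → J6 → J1 → J7 → J3 → J2
Makespan calculation:
  J4: M1 done=18, M2 done=31
  J5: M1 done=29, M2 done=41
  J6: M1 done=38, M2 done=47
  J1: M1 done=44, M2 done=51
  J7: M1 done=57, M2 done=60
  J3: M1 done=68, M2 done=70
  J2: M1 done=87, M2 done=88
= Sequence: J4 → J5 → J6 → J1 → J7 → J3 → J2, Makespan: 88


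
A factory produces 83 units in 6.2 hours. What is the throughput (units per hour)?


Throughput = units / time
= 83 / 6.2
= 13.4 units/hour


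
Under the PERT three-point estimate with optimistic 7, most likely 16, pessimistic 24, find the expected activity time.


te = (o + 4m + p) / 6
= (7 + 4×16 + 24) / 6
= (7 + 64 + 24) / 6
= 95 / 6
= 15.83


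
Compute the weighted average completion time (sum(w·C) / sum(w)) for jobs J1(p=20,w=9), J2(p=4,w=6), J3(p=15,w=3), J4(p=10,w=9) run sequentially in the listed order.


Completion times:
  J1: C=20, w×C=9×20=180
  J2: C=24, w×C=6×24=144
  J3: C=39, w×C=3×39=117
  J4: C=49, w×C=9×49=441
Sum w×C = 882
Sum w = 27
Weighted avg = 882/27
= 32.67


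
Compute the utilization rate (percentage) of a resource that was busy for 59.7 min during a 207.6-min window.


Utilization = busy / total × 100
= 59.7 / 207.6 × 100
= 28.8%


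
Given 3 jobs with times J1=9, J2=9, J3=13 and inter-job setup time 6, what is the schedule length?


Makespan = Σ processing + (n-1) × setup
= (9 + 9 + 13) + (3-1)×6
= 31 + 12
= 43 time units


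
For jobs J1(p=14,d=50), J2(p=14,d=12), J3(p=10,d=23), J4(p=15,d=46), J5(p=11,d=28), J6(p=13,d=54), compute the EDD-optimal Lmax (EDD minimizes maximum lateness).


EDD order: J2 → J3 → J5 → J4 → J1 → J6
Completion and lateness:
  J2: C=14, d=12, L=14-12=2
  J3: C=24, d=23, L=24-23=1
  J5: C=35, d=28, L=35-28=7
  J4: C=50, d=46, L=50-46=4
  J1: C=64, d=50, L=64-50=14
  J6: C=77, d=54, L=77-54=23
Lmax = max(2, 1, 7, 4, 14, 23)
= 23


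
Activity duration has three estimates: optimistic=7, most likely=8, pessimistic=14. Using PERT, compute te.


te = (o + 4m + p) / 6
= (7 + 4×8 + 14) / 6
= (7 + 32 + 14) / 6
= 53 / 6
= 8.83


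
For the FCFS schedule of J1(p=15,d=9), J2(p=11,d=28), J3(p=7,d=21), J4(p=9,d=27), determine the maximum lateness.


Lateness per job (L = C - d):
  J1: C=15, d=9, L=6
  J2: C=26, d=28, L=-2
  J3: C=33, d=21, L=12
  J4: C=42, d=27, L=15
Lmax = max(6, -2, 12, 15)
= 15


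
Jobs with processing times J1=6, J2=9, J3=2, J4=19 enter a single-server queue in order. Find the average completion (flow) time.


Completion times:
  J1: completes at 6
  J2: completes at 15
  J3: completes at 17
  J4: completes at 36
Sum = 74
Average = 74/4
= 18.50


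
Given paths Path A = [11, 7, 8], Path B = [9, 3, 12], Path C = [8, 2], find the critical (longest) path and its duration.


Path A: 11 + 7 + 8 = 26
Path B: 9 + 3 + 12 = 24
Path C: 8 + 2 = 10
Critical path = longest = max(26, 24, 10)
= 26 (Path A)


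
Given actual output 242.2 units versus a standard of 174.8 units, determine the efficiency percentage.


Efficiency = (actual / standard) × 100
= (242.2 / 174.8) × 100
= 138.6%


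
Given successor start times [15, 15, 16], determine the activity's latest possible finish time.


LF = min of all successor start times
Successors start at: [15, 15, 16]
LF = min(15, 15, 16)
= 15


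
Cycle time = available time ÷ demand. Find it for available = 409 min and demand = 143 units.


Cycle time = available time / demand
= 409 / 143
= 2.86 min/unit


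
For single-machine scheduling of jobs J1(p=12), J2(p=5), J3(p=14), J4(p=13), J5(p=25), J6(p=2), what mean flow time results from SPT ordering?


SPT order: J6 → J2 → J1 → J4 → J3 → J5
Completion times:
  J6: C=2
  J2: C=7
  J1: C=19
  J4: C=32
  J3: C=46
  J5: C=71
Sum = 177, n = 6
Mean flow = 177/6
= 29.50


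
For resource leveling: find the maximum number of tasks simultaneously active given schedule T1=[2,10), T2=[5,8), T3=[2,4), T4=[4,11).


Check each time point for overlaps:
  t=5: 3 tasks active (T1, T2, T4)
Max concurrent = 3


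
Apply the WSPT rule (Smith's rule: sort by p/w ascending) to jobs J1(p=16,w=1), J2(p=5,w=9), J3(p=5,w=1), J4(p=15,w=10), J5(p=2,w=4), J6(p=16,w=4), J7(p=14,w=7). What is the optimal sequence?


WSPT (Smith's rule): sort by p/w ascending
  J5: p/w = 2/4 = 0.500
  J2: p/w = 5/9 = 0.556
  J4: p/w = 15/10 = 1.500
  J7: p/w = 14/7 = 2.000
  J6: p/w = 16/4 = 4.000
  J3: p/w = 5/1 = 5.000
  J1: p/w = 16/1 = 16.000
Order: J5 → J2 → J4 → J7 → J6 → J3 → J1


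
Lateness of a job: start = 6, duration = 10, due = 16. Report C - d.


Completion = 6 + 10 = 16
Lateness = C - d = 16 - 16
= 0


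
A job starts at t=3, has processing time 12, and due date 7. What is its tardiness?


Completion = start + processing = 3 + 12 = 15
Tardiness = max(0, C - d) = max(0, 15 - 7)
= max(0, 8)
= 8


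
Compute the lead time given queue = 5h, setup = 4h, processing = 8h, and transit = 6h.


Lead time = queue + setup + processing + transit
= 5 + 4 + 8 + 6
= 23 hours


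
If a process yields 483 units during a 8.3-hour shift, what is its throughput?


Throughput = units / time
= 483 / 8.3
= 58.2 units/hour


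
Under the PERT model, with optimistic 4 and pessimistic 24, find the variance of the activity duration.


σ² = ((p - o) / 6)² = (p - o)² / 36
= (24 - 4)² / 36
= 20² / 36
= 400 / 36
= 11.1111


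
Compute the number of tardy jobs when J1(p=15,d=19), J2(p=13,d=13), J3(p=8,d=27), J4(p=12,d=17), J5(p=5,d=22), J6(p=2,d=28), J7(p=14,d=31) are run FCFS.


Completion vs due date:
  J1: C=15, d=19 → on time
  J2: C=28, d=13 → TARDY
  J3: C=36, d=27 → TARDY
  J4: C=48, d=17 → TARDY
  J5: C=53, d=22 → TARDY
  J6: C=55, d=28 → TARDY
  J7: C=69, d=31 → TARDY
Tardy jobs: J2, J3, J4, J5, J6, J7
Count = 6


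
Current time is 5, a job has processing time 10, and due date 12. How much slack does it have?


Slack = due - current_time - processing
= 12 - 5 - 10
= -3


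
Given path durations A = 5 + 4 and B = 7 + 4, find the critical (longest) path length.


Path A: 5 + 4 = 9
Path B: 7 + 4 = 11
Critical path = longest = max(9, 11)
= 11 (Path B)


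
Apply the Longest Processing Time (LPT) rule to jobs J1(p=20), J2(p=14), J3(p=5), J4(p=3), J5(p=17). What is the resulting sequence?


LPT: sort by longest processing time first
  J1: p=20
  J5: p=17
  J2: p=14
  J3: p=5
  J4: p=3
Order: J1 → J5 → J2 → J3 → J4


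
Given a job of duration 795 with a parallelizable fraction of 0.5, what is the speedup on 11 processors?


Amdahl's law: T_p = T × ((1-p) + p/N)
= 795 × ((1-0.5) + 0.5/11)
= 795 × (0.50 + 0.0455)
= 795 × 0.5455
= 433.64
Speedup = 795/433.64
= 1.83×


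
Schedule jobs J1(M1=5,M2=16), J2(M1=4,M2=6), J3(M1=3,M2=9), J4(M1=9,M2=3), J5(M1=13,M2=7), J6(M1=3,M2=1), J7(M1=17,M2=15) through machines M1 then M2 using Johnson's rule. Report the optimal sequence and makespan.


Johnson's rule:
Group 1 (M1≤M2, sort by M1): ['J3', 'J2', 'J1']
Group 2 (M1>M2, sort desc M2): ['J7', 'J5', 'J4', 'J6']
Sequence: J3 → J2 → J1 → J7 → J5 → J4 → J6
Makespan calculation:
  J3: M1 done=3, M2 done=12
  J2: M1 done=7, M2 done=18
  J1: M1 done=12, M2 done=34
  J7: M1 done=29, M2 done=49
  J5: M1 done=42, M2 done=56
  J4: M1 done=51, M2 done=59
  J6: M1 done=54, M2 done=60
= Sequence: J3 → J2 → J1 → J7 → J5 → J4 → J6, Makespan: 60


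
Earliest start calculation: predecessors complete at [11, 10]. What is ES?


ES = max of all predecessor completion times
Predecessors: [11, 10]
ES = max(11, 10)
= 11


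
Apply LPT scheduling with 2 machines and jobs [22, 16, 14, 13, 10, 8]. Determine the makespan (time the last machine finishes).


Jobs (LPT sorted): [22, 16, 14, 13, 10, 8]
Machines: 2
  J=22 → Machine 1 (load: 0+22=22)
  J=16 → Machine 2 (load: 0+16=16)
  J=14 → Machine 2 (load: 16+14=30)
  J=13 → Machine 1 (load: 22+13=35)
  J=10 → Machine 2 (load: 30+10=40)
  J=8 → Machine 1 (load: 35+8=43)
Machine loads: [43, 40]
Makespan = max = 43 time units


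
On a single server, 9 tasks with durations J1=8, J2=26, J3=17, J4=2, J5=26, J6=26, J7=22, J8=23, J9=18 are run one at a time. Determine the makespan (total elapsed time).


Sequential makespan: sum all processing times
= 8 + 26 + 17 + 2 + 26 + 26 + 22 + 23 + 18
= 168 time units


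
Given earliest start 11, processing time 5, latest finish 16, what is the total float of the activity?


EF = ES + duration = 11 + 5 = 16
LS = LF - duration = 16 - 5 = 11
Total Float = LF - EF = 16 - 16
(or LS - ES = 11 - 11)
= 0


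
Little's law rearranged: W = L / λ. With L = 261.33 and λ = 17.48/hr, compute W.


Little's law: L = λW → W = L / λ
= 261.33 / 17.48
= 14.95 hours


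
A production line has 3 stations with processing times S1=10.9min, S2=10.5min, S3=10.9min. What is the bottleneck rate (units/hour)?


Bottleneck = longest station time
Station times: [10.9, 10.5, 10.9]
Max = 10.9 min
Rate = 60 / 10.9
= 5.50 units/hour (bottleneck: 10.9min)


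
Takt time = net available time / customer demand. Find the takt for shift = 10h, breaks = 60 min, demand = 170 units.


Available = 10×60 - 60 = 540 min
Takt time = 540 / 170
= 3.18 min/unit


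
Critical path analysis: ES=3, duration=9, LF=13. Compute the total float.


EF = ES + duration = 3 + 9 = 12
LS = LF - duration = 13 - 9 = 4
Total Float = LF - EF = 13 - 12
(or LS - ES = 4 - 3)
= 1


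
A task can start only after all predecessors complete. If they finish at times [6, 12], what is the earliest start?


ES = max of all predecessor completion times
Predecessors: [6, 12]
ES = max(6, 12)
= 12


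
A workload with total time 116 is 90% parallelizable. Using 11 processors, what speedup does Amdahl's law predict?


Amdahl's law: T_p = T × ((1-p) + p/N)
= 116 × ((1-0.9) + 0.9/11)
= 116 × (0.10 + 0.0818)
= 116 × 0.1818
= 21.09
Speedup = 116/21.09
= 5.50×


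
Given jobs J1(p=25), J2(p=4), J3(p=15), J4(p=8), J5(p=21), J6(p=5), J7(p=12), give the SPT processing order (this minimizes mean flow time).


SPT: sort by shortest processing time
  J2: p=4
  J6: p=5
  J4: p=8
  J7: p=12
  J3: p=15
  J5: p=21
  J1: p=25
Order: J2 → J6 → J4 → J7 → J3 → J5 → J1


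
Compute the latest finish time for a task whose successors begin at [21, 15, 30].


LF = min of all successor start times
Successors start at: [21, 15, 30]
LF = min(21, 15, 30)
= 15


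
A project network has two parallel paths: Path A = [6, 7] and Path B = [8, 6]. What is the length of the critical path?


Path A: 6 + 7 = 13
Path B: 8 + 6 = 14
Critical path = longest = max(13, 14)
= 14 (Path B)


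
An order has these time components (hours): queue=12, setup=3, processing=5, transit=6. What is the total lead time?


Lead time = queue + setup + processing + transit
= 12 + 3 + 5 + 6
= 26 hours


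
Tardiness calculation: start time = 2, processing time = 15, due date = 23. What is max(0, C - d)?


Completion = start + processing = 2 + 15 = 17
Tardiness = max(0, C - d) = max(0, 17 - 23)
= max(0, -6)
= 0


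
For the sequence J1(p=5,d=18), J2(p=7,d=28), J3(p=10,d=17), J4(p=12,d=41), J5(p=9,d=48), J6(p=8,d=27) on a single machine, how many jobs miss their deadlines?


Completion vs due date:
  J1: C=5, d=18 → on time
  J2: C=12, d=28 → on time
  J3: C=22, d=17 → TARDY
  J4: C=34, d=41 → on time
  J5: C=43, d=48 → on time
  J6: C=51, d=27 → TARDY
Tardy jobs: J3, J6
Count = 2


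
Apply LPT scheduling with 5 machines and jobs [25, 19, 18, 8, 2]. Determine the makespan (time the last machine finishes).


Jobs (LPT sorted): [25, 19, 18, 8, 2]
Machines: 5
  J=25 → Machine 1 (load: 0+25=25)
  J=19 → Machine 2 (load: 0+19=19)
  J=18 → Machine 3 (load: 0+18=18)
  J=8 → Machine 4 (load: 0+8=8)
  J=2 → Machine 5 (load: 0+2=2)
Machine loads: [25, 19, 18, 8, 2]
Makespan = max = 25 time units


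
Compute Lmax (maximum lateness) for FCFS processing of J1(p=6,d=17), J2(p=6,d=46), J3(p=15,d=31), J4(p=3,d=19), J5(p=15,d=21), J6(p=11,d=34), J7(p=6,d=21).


Lateness per job (L = C - d):
  J1: C=6, d=17, L=-11
  J2: C=12, d=46, L=-34
  J3: C=27, d=31, L=-4
  J4: C=30, d=19, L=11
  J5: C=45, d=21, L=24
  J6: C=56, d=34, L=22
  J7: C=62, d=21, L=41
Lmax = max(-11, -34, -4, 11, 24, 22, 41)
= 41


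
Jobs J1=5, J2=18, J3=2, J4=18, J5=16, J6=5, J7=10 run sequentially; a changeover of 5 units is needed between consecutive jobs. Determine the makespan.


Makespan = Σ processing + (n-1) × setup
= (5 + 18 + 2 + 18 + 16 + 5 + 10) + (7-1)×5
= 74 + 30
= 104 time units


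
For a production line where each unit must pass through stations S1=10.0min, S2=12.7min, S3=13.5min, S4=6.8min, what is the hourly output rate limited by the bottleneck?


Bottleneck = longest station time
Station times: [10.0, 12.7, 13.5, 6.8]
Max = 13.5 min
Rate = 60 / 13.5
= 4.44 units/hour (bottleneck: 13.5min)


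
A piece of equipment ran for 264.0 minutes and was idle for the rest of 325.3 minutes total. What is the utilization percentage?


Utilization = busy / total × 100
= 264.0 / 325.3 × 100
= 81.2%


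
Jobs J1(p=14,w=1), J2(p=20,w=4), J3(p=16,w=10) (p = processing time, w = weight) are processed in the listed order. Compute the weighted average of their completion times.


Completion times:
  J1: C=14, w×C=1×14=14
  J2: C=34, w×C=4×34=136
  J3: C=50, w×C=10×50=500
Sum w×C = 650
Sum w = 15
Weighted avg = 650/15
= 43.33


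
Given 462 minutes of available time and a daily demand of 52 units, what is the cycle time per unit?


Cycle time = available time / demand
= 462 / 52
= 8.88 min/unit


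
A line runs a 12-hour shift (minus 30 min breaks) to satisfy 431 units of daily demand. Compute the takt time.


Available = 12×60 - 30 = 690 min
Takt time = 690 / 431
= 1.60 min/unit


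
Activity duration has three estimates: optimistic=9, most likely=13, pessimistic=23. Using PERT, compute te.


te = (o + 4m + p) / 6
= (9 + 4×13 + 23) / 6
= (9 + 52 + 23) / 6
= 84 / 6
= 14.00


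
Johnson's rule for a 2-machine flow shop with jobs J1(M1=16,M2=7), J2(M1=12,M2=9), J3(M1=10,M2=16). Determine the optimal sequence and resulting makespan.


Johnson's rule:
Group 1 (M1≤M2, sort by M1): ['J3']
Group 2 (M1>M2, sort desc M2): ['J2', 'J1']
Sequence: J3 → J2 → J1
Makespan calculation:
  J3: M1 done=10, M2 done=26
  J2: M1 done=22, M2 done=35
  J1: M1 done=38, M2 done=45
= Sequence: J3 → J2 → J1, Makespan: 45


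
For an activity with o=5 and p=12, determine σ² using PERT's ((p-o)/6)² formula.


σ² = ((p - o) / 6)² = (p - o)² / 36
= (12 - 5)² / 36
= 7² / 36
= 49 / 36
= 1.3611


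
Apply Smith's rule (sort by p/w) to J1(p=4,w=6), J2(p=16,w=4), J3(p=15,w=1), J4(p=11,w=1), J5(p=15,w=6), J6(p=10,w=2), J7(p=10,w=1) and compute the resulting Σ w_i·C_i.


WSPT order (by p/w): J1 → J5 → J2 → J6 → J7 → J4 → J3
  J1: C=4, w·C=6×4=24
  J5: C=19, w·C=6×19=114
  J2: C=35, w·C=4×35=140
  J6: C=45, w·C=2×45=90
  J7: C=55, w·C=1×55=55
  J4: C=66, w·C=1×66=66
  J3: C=81, w·C=1×81=81
Σ w·C = 570
= 570


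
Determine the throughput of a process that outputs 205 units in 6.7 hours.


Throughput = units / time
= 205 / 6.7
= 30.6 units/hour


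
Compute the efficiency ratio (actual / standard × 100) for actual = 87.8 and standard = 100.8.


Efficiency = (actual / standard) × 100
= (87.8 / 100.8) × 100
= 87.1%


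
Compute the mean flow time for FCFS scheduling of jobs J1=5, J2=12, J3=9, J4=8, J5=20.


Completion times:
  J1: completes at 5
  J2: completes at 17
  J3: completes at 26
  J4: completes at 34
  J5: completes at 54
Sum = 136
Average = 136/5
= 27.20


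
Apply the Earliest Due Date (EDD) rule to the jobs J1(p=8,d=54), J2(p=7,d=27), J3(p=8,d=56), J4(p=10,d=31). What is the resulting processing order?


EDD: sort by earliest due date
  J2: d=27, p=7
  J4: d=31, p=10
  J1: d=54, p=8
  J3: d=56, p=8
Order: J2 → J4 → J1 → J3
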